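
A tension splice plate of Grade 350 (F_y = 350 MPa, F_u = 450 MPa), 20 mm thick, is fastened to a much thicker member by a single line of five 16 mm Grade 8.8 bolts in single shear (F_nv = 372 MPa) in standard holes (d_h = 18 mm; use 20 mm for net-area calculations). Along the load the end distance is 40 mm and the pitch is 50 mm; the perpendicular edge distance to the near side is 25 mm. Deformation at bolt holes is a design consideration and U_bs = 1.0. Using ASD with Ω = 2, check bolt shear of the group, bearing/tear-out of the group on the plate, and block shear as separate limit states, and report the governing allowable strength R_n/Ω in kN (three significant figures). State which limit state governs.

187 kN (bolt shear governs)

Bolt shear: A_b = π·16²/4 = 201.1 mm²; R_n = 372 × 201.1 × 5 × 1 / 1000 = 374 kN → 374 / 2 = 187 kN.
Bearing: edge l_c = 31, r_n = 334.8 kN; interior l_c = 32, r_n = 345.6 kN; R_n = 334.8 + 4·345.6 = 1717 kN → 859 kN.
Block shear: A_gv = 4800, A_nv = 3000, A_nt = 300 mm²; R_n = min(0.6F_uA_nv, 0.6F_yA_gv) + U_bs·F_u·A_nt = 945 kN → 472 kN.
Bolt shear governs: 187 kN.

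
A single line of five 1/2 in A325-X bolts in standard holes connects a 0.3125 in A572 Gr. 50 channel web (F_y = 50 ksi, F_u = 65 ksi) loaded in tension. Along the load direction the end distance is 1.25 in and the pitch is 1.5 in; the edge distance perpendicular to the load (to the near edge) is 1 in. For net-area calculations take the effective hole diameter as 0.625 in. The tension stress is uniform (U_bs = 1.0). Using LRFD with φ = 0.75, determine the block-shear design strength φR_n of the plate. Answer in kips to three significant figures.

51 kips

Shear plane L_v = 1.25 + 4·1.5 = 7.25 in; A_gv = 7.25 × 0.3125 = 2.266 in².
A_nv = (7.25 − 4.5·0.625) × 0.3125 = 1.387 in².
A_nt = (1 − 0.5·0.625) × 0.3125 = 0.2148 in².
0.6 F_u A_nv = 54.08 kips; 0.6 F_y A_gv = 67.97 kips → shear rupture governs the shear term.
R_n = 54.08 + 1.0 × 65 × 0.2148 = 68.05 kips.
Design strength φR_n = 0.75 × 68.05 = 51 kips.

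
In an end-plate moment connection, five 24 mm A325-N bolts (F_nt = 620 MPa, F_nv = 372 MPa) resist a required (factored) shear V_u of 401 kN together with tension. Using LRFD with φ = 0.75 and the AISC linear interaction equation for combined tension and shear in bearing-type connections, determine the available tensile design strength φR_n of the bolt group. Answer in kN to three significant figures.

A_b = π·24²/4 = 452.4 mm²; f_rv = 401 × 1000 / (5 × 452.4) = 177.3 MPa.
F'_nt = 1.3 F_nt − (F_nt / φF_nv) f_rv = 1.3·620 − (620/(0.75·372))·177.3 = 412 MPa, capped at F_nt → F'_nt = 412 MPa.
R_n = F'_nt · A_b · n = 412 × 452.4 × 5 / 1000 = 932 kN.
Design strength φR_n = 0.75 × 932 = 699 kN.

699 kN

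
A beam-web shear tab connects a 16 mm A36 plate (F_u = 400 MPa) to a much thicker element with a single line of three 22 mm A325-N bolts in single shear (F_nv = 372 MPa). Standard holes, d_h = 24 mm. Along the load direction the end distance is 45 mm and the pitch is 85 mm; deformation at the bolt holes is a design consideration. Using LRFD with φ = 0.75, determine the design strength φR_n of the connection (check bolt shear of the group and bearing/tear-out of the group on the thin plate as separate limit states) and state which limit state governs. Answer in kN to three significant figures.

Bolt shear: A_b = π·22²/4 = 380.1 mm²; R_n = 372 × 380.1 × 3 × 1 / 1000 = 424.2 kN → 0.75 × 424.2 = 318 kN.
Bearing (1.2 l_c t F_u ≤ 2.4 d t F_u): upper limit = 2.4·22·16·400 / 1000 = 337.9 kN.
  Edge l_c = 45 − 24/2 = 33 → r_n = 253.4 kN; interior l_c = 85 − 24 = 61 → r_n = 337.9 kN.
  R_n,bearing = 1·253.4 + 2·337.9 = 929.3 kN → 0.75 × 929.3 = 697 kN.
Bolt shear governs: 318 kN.

318 kN (bolt shear governs)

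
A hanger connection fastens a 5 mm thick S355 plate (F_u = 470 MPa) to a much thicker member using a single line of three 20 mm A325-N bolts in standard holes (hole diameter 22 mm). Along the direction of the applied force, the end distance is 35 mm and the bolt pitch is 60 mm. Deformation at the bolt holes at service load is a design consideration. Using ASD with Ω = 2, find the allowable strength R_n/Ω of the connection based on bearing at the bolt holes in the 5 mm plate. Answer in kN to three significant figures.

Per bolt r_n = 1.2 l_c t F_u ≤ 2.4 d t F_u; upper limit = 2.4 × 20 × 5 × 470 / 1000 = 112.8 kN.
Edge bolt: l_c = 35 − 22/2 = 24 mm → 1.2 × 24 × 5 × 470 / 1000 = 67.68 → r_n = 67.68 kN.
Interior bolts: l_c = 60 − 22 = 38 mm → 1.2 × 38 × 5 × 470 / 1000 = 107.2 → r_n = 107.2 kN.
R_n = 1 × 67.68 + 2 × 107.2 = 282 kN.
Allowable strength R_n/Ω = 282 / 2 = 141 kN.

141 kN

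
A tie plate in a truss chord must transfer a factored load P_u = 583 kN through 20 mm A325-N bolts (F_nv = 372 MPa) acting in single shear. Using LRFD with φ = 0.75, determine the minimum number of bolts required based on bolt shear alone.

A_b = π·20²/4 = 314.2 mm².
Per-bolt design strength φR_n = 0.75 × 372 × 314.2 × 1 / 1000 = 87.65 kN.
n ≥ 583 / 87.65 = 6.651 → use 7 bolts.

7 bolts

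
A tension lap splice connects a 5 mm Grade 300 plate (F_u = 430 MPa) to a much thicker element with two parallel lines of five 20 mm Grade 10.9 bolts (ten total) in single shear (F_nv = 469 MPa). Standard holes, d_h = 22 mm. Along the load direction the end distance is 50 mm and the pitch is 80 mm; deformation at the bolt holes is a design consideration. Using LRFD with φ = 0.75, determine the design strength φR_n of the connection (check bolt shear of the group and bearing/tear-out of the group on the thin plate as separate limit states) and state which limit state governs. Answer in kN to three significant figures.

770 kN (bearing governs)

Bolt shear: A_b = π·20²/4 = 314.2 mm²; R_n = 469 × 314.2 × 10 × 1 / 1000 = 1473 kN → 0.75 × 1473 = 1110 kN.
Bearing (1.2 l_c t F_u ≤ 2.4 d t F_u): upper limit = 2.4·20·5·430 / 1000 = 103.2 kN.
  Edge l_c = 50 − 22/2 = 39 → r_n = 100.6 kN; interior l_c = 80 − 22 = 58 → r_n = 103.2 kN.
  R_n,bearing = 2·100.6 + 8·103.2 = 1027 kN → 0.75 × 1027 = 770 kN.
Bearing governs: 770 kN.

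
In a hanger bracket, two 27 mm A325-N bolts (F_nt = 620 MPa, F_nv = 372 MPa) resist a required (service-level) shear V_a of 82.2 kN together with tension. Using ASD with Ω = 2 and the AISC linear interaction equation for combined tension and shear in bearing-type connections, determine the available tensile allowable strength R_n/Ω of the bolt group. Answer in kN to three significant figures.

A_b = π·27²/4 = 572.6 mm²; f_rv = 82.2 × 1000 / (2 × 572.6) = 71.78 MPa.
F'_nt = 1.3 F_nt − (Ω F_nt / F_nv) f_rv = 1.3·620 − (2·620/372)·71.78 = 566.7 MPa, capped at F_nt → F'_nt = 566.7 MPa.
R_n = F'_nt · A_b · n = 566.7 × 572.6 × 2 / 1000 = 649 kN.
Allowable strength R_n/Ω = 649 / 2 = 324 kN.

324 kN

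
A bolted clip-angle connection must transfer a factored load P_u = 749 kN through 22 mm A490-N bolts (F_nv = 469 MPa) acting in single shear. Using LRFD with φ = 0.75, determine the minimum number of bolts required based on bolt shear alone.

A_b = π·22²/4 = 380.1 mm².
Per-bolt design strength φR_n = 0.75 × 469 × 380.1 × 1 / 1000 = 133.7 kN.
n ≥ 749 / 133.7 = 5.602 → use 6 bolts.

6 bolts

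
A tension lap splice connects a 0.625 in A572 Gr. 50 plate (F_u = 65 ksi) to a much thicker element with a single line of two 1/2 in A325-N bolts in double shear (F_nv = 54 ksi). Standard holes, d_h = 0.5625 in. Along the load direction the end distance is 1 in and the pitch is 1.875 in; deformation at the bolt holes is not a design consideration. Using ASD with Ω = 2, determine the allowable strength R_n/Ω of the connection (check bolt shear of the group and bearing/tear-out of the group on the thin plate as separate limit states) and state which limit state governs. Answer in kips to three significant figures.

Bolt shear: A_b = π·0.5²/4 = 0.1963 in²; R_n = 54 × 0.1963 × 2 × 2 = 42.41 kips → 42.41 / 2 = 21.2 kips.
Bearing (1.5 l_c t F_u ≤ 3.0 d t F_u): upper limit = 3.0·0.5·0.625·65 = 60.94 kips.
  Edge l_c = 1 − 0.5625/2 = 0.7188 → r_n = 43.8 kips; interior l_c = 1.875 − 0.5625 = 1.312 → r_n = 60.94 kips.
  R_n,bearing = 1·43.8 + 1·60.94 = 104.7 kips → 104.7 / 2 = 52.4 kips.
Bolt shear governs: 21.2 kips.

21.2 kips (bolt shear governs)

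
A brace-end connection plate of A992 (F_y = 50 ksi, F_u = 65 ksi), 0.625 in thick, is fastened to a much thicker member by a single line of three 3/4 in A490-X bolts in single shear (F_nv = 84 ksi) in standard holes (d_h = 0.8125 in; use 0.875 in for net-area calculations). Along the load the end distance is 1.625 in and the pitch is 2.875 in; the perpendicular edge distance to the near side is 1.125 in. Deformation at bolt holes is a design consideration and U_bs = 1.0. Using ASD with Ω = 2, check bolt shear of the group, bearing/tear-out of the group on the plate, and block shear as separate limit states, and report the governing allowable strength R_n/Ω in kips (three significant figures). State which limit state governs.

55.7 kips (bolt shear governs)

Bolt shear: A_b = π·0.75²/4 = 0.4418 in²; R_n = 84 × 0.4418 × 3 × 1 = 111.3 kips → 111.3 / 2 = 55.7 kips.
Bearing: edge l_c = 1.219, r_n = 59.41 kips; interior l_c = 2.062, r_n = 73.12 kips; R_n = 59.41 + 2·73.12 = 205.7 kips → 103 kips.
Block shear: A_gv = 4.609, A_nv = 3.242, A_nt = 0.4297 in²; R_n = min(0.6F_uA_nv, 0.6F_yA_gv) + U_bs·F_u·A_nt = 154.4 kips → 77.2 kips.
Bolt shear governs: 55.7 kips.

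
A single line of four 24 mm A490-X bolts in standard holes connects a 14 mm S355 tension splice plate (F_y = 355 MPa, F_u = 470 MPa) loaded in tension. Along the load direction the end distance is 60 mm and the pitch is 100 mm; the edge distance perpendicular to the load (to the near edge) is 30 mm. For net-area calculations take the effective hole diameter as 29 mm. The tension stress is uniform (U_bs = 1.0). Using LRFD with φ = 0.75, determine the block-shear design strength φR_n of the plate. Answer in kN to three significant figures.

842 kN

Shear plane L_v = 60 + 3·100 = 360 mm; A_gv = 360 × 14 = 5040 mm².
A_nv = (360 − 3.5·29) × 14 = 3619 mm².
A_nt = (30 − 0.5·29) × 14 = 217 mm².
0.6 F_u A_nv = 1021 kN; 0.6 F_y A_gv = 1074 kN → shear rupture governs the shear term.
R_n = 1021 + 1.0 × 470 × 217 / 1000 = 1123 kN.
Design strength φR_n = 0.75 × 1123 = 842 kN.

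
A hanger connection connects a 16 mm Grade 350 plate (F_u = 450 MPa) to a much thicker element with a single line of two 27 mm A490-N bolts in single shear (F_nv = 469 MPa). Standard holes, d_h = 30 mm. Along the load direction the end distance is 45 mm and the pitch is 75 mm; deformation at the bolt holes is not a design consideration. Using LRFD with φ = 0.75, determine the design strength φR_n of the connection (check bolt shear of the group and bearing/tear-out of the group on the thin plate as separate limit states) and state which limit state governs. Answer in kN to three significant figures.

403 kN (bolt shear governs)

Bolt shear: A_b = π·27²/4 = 572.6 mm²; R_n = 469 × 572.6 × 2 × 1 / 1000 = 537.1 kN → 0.75 × 537.1 = 403 kN.
Bearing (1.5 l_c t F_u ≤ 3.0 d t F_u): upper limit = 3.0·27·16·450 / 1000 = 583.2 kN.
  Edge l_c = 45 − 30/2 = 30 → r_n = 324 kN; interior l_c = 75 − 30 = 45 → r_n = 486 kN.
  R_n,bearing = 1·324 + 1·486 = 810 kN → 0.75 × 810 = 608 kN.
Bolt shear governs: 403 kN.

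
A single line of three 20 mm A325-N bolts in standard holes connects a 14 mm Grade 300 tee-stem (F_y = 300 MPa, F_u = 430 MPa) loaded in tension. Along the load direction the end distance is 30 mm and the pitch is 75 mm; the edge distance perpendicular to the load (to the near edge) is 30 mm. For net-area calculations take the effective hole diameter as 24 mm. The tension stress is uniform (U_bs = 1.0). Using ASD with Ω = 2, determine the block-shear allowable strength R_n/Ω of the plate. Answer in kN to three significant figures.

271 kN

Shear plane L_v = 30 + 2·75 = 180 mm; A_gv = 180 × 14 = 2520 mm².
A_nv = (180 − 2.5·24) × 14 = 1680 mm².
A_nt = (30 − 0.5·24) × 14 = 252 mm².
0.6 F_u A_nv = 433.4 kN; 0.6 F_y A_gv = 453.6 kN → shear rupture governs the shear term.
R_n = 433.4 + 1.0 × 430 × 252 / 1000 = 541.8 kN.
Allowable strength R_n/Ω = 541.8 / 2 = 271 kN.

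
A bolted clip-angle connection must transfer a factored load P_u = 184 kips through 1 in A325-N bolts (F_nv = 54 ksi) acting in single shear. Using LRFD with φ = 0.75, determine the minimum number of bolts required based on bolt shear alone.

A_b = π·1²/4 = 0.7854 in².
Per-bolt design strength φR_n = 0.75 × 54 × 0.7854 × 1 = 31.81 kips.
n ≥ 184 / 31.81 = 5.785 → use 6 bolts.

6 bolts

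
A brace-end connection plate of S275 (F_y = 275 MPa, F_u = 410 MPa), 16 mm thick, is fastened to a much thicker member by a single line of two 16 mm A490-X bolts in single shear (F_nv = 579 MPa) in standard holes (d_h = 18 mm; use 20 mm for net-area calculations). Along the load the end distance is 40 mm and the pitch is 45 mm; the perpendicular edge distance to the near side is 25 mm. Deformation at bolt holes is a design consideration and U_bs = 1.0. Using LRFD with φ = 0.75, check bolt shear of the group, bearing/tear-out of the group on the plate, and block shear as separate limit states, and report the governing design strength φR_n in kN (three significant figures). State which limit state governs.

Bolt shear: A_b = π·16²/4 = 201.1 mm²; R_n = 579 × 201.1 × 2 × 1 / 1000 = 232.8 kN → 0.75 × 232.8 = 175 kN.
Bearing: edge l_c = 31, r_n = 244 kN; interior l_c = 27, r_n = 212.5 kN; R_n = 244 + 1·212.5 = 456.6 kN → 342 kN.
Block shear: A_gv = 1360, A_nv = 880, A_nt = 240 mm²; R_n = min(0.6F_uA_nv, 0.6F_yA_gv) + U_bs·F_u·A_nt = 314.9 kN → 236 kN.
Bolt shear governs: 175 kN.

175 kN (bolt shear governs)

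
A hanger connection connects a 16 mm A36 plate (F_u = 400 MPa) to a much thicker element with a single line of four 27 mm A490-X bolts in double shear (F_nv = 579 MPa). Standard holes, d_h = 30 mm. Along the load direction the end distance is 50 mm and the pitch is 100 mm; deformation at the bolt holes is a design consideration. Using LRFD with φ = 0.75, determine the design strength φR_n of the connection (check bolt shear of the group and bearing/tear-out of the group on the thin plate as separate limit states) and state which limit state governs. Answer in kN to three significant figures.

Bolt shear: A_b = π·27²/4 = 572.6 mm²; R_n = 579 × 572.6 × 4 × 2 / 1000 = 2652 kN → 0.75 × 2652 = 1990 kN.
Bearing (1.2 l_c t F_u ≤ 2.4 d t F_u): upper limit = 2.4·27·16·400 / 1000 = 414.7 kN.
  Edge l_c = 50 − 30/2 = 35 → r_n = 268.8 kN; interior l_c = 100 − 30 = 70 → r_n = 414.7 kN.
  R_n,bearing = 1·268.8 + 3·414.7 = 1513 kN → 0.75 × 1513 = 1130 kN.
Bearing governs: 1130 kN.

1130 kN (bearing governs)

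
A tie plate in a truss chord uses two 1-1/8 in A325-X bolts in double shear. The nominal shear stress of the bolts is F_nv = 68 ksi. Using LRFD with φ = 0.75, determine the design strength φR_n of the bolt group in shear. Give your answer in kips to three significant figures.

203 kips

A_b = π × 1.125² / 4 = 0.994 in².
R_n = F_nv · A_b · n · n_s = 68 × 0.994 × 2 × 2 = 270.4 kips.
Design strength φR_n = 0.75 × 270.4 = 203 kips.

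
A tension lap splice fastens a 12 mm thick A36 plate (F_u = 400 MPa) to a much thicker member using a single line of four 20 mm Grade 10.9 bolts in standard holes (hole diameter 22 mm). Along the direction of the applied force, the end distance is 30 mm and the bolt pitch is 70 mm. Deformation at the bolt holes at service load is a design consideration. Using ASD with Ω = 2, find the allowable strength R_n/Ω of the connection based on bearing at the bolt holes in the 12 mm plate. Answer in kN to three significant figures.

Per bolt r_n = 1.2 l_c t F_u ≤ 2.4 d t F_u; upper limit = 2.4 × 20 × 12 × 400 / 1000 = 230.4 kN.
Edge bolt: l_c = 30 − 22/2 = 19 mm → 1.2 × 19 × 12 × 400 / 1000 = 109.4 → r_n = 109.4 kN.
Interior bolts: l_c = 70 − 22 = 48 mm → 1.2 × 48 × 12 × 400 / 1000 = 276.5 → r_n = 230.4 kN.
R_n = 1 × 109.4 + 3 × 230.4 = 800.6 kN.
Allowable strength R_n/Ω = 800.6 / 2 = 400 kN.

400 kN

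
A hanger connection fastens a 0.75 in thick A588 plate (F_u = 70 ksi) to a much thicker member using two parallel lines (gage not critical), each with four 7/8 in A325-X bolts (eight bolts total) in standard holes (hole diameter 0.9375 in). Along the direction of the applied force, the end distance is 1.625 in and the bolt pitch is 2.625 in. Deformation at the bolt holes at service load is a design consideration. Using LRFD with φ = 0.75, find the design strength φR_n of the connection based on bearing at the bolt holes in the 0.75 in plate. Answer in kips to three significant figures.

588 kips

Per bolt r_n = 1.2 l_c t F_u ≤ 2.4 d t F_u; upper limit = 2.4 × 0.875 × 0.75 × 70 = 110.3 kips.
Edge bolt: l_c = 1.625 − 0.9375/2 = 1.156 in → 1.2 × 1.156 × 0.75 × 70 = 72.84 → r_n = 72.84 kips.
Interior bolts: l_c = 2.625 − 0.9375 = 1.688 in → 1.2 × 1.688 × 0.75 × 70 = 106.3 → r_n = 106.3 kips.
R_n = 2 × 72.84 + 6 × 106.3 = 783.6 kips.
Design strength φR_n = 0.75 × 783.6 = 588 kips.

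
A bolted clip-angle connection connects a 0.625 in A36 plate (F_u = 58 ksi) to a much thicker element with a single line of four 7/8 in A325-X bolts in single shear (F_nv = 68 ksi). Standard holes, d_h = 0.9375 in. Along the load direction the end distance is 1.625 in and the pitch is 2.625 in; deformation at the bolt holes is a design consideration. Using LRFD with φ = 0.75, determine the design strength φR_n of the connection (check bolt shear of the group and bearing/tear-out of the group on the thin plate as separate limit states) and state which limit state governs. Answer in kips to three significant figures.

Bolt shear: A_b = π·0.875²/4 = 0.6013 in²; R_n = 68 × 0.6013 × 4 × 1 = 163.6 kips → 0.75 × 163.6 = 123 kips.
Bearing (1.2 l_c t F_u ≤ 2.4 d t F_u): upper limit = 2.4·0.875·0.625·58 = 76.12 kips.
  Edge l_c = 1.625 − 0.9375/2 = 1.156 → r_n = 50.3 kips; interior l_c = 2.625 − 0.9375 = 1.688 → r_n = 73.41 kips.
  R_n,bearing = 1·50.3 + 3·73.41 = 270.5 kips → 0.75 × 270.5 = 203 kips.
Bolt shear governs: 123 kips.

123 kips (bolt shear governs)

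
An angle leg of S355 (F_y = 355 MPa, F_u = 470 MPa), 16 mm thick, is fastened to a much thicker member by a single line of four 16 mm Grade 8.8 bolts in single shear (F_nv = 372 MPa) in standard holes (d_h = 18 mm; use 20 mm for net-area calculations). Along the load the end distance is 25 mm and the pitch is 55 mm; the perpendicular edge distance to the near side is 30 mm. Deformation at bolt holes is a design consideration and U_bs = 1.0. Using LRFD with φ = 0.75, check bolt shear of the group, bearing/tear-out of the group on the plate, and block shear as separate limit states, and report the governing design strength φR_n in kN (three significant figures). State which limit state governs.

Bolt shear: A_b = π·16²/4 = 201.1 mm²; R_n = 372 × 201.1 × 4 × 1 / 1000 = 299.2 kN → 0.75 × 299.2 = 224 kN.
Bearing: edge l_c = 16, r_n = 144.4 kN; interior l_c = 37, r_n = 288.8 kN; R_n = 144.4 + 3·288.8 = 1011 kN → 758 kN.
Block shear: A_gv = 3040, A_nv = 1920, A_nt = 320 mm²; R_n = min(0.6F_uA_nv, 0.6F_yA_gv) + U_bs·F_u·A_nt = 691.8 kN → 519 kN.
Bolt shear governs: 224 kN.

224 kN (bolt shear governs)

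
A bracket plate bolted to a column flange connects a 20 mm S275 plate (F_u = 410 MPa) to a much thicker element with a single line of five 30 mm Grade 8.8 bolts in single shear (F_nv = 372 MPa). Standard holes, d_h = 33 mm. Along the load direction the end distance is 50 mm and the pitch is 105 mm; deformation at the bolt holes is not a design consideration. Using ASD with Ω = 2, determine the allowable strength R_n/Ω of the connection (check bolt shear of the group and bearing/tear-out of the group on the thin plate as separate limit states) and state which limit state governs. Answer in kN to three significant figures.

Bolt shear: A_b = π·30²/4 = 706.9 mm²; R_n = 372 × 706.9 × 5 × 1 / 1000 = 1315 kN → 1315 / 2 = 657 kN.
Bearing (1.5 l_c t F_u ≤ 3.0 d t F_u): upper limit = 3.0·30·20·410 / 1000 = 738 kN.
  Edge l_c = 50 − 33/2 = 33.5 → r_n = 412.1 kN; interior l_c = 105 − 33 = 72 → r_n = 738 kN.
  R_n,bearing = 1·412.1 + 4·738 = 3364 kN → 3364 / 2 = 1680 kN.
Bolt shear governs: 657 kN.

657 kN (bolt shear governs)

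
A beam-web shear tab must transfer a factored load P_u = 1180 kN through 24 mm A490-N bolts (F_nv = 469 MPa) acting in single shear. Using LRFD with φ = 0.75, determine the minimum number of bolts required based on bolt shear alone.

8 bolts

A_b = π·24²/4 = 452.4 mm².
Per-bolt design strength φR_n = 0.75 × 469 × 452.4 × 1 / 1000 = 159.1 kN.
n ≥ 1180 / 159.1 = 7.415 → use 8 bolts.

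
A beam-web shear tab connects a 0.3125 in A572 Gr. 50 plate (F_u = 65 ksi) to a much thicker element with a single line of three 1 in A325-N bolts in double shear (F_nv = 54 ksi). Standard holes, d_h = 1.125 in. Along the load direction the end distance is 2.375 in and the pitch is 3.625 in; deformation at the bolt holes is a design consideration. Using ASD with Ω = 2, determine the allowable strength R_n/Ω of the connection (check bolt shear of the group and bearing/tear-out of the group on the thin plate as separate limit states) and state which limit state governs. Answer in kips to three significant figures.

Bolt shear: A_b = π·1²/4 = 0.7854 in²; R_n = 54 × 0.7854 × 3 × 2 = 254.5 kips → 254.5 / 2 = 127 kips.
Bearing (1.2 l_c t F_u ≤ 2.4 d t F_u): upper limit = 2.4·1·0.3125·65 = 48.75 kips.
  Edge l_c = 2.375 − 1.125/2 = 1.812 → r_n = 44.18 kips; interior l_c = 3.625 − 1.125 = 2.5 → r_n = 48.75 kips.
  R_n,bearing = 1·44.18 + 2·48.75 = 141.7 kips → 141.7 / 2 = 70.8 kips.
Bearing governs: 70.8 kips.

70.8 kips (bearing governs)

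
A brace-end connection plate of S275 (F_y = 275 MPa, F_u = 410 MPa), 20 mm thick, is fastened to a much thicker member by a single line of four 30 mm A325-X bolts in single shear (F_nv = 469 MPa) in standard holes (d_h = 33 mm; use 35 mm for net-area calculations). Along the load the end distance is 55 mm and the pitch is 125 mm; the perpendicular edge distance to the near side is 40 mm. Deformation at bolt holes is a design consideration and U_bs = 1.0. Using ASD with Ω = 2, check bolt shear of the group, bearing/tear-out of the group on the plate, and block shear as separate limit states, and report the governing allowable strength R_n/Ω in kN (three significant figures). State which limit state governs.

Bolt shear: A_b = π·30²/4 = 706.9 mm²; R_n = 469 × 706.9 × 4 × 1 / 1000 = 1326 kN → 1326 / 2 = 663 kN.
Bearing: edge l_c = 38.5, r_n = 378.8 kN; interior l_c = 92, r_n = 590.4 kN; R_n = 378.8 + 3·590.4 = 2150 kN → 1080 kN.
Block shear: A_gv = 8600, A_nv = 6150, A_nt = 450 mm²; R_n = min(0.6F_uA_nv, 0.6F_yA_gv) + U_bs·F_u·A_nt = 1604 kN → 802 kN.
Bolt shear governs: 663 kN.

663 kN (bolt shear governs)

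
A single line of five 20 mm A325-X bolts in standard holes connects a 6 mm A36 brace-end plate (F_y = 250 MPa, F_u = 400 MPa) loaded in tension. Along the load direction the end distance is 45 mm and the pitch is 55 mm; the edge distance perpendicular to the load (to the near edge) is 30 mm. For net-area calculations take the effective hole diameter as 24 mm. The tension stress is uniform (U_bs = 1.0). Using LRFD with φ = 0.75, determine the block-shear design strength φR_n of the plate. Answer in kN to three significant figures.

202 kN

Shear plane L_v = 45 + 4·55 = 265 mm; A_gv = 265 × 6 = 1590 mm².
A_nv = (265 − 4.5·24) × 6 = 942 mm².
A_nt = (30 − 0.5·24) × 6 = 108 mm².
0.6 F_u A_nv = 226.1 kN; 0.6 F_y A_gv = 238.5 kN → shear rupture governs the shear term.
R_n = 226.1 + 1.0 × 400 × 108 / 1000 = 269.3 kN.
Design strength φR_n = 0.75 × 269.3 = 202 kN.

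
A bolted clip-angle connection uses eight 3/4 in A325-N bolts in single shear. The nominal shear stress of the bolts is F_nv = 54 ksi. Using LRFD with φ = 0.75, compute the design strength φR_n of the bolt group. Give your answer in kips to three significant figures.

143 kips

A_b = π × 0.75² / 4 = 0.4418 in².
R_n = F_nv · A_b · n · n_s = 54 × 0.4418 × 8 × 1 = 190.9 kips.
Design strength φR_n = 0.75 × 190.9 = 143 kips.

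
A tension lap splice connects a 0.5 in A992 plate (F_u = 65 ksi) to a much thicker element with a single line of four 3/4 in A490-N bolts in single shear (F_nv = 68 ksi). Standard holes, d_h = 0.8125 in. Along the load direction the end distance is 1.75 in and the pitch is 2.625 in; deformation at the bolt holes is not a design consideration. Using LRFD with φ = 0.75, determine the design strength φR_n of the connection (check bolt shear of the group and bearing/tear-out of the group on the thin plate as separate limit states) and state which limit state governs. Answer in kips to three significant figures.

Bolt shear: A_b = π·0.75²/4 = 0.4418 in²; R_n = 68 × 0.4418 × 4 × 1 = 120.2 kips → 0.75 × 120.2 = 90.1 kips.
Bearing (1.5 l_c t F_u ≤ 3.0 d t F_u): upper limit = 3.0·0.75·0.5·65 = 73.12 kips.
  Edge l_c = 1.75 − 0.8125/2 = 1.344 → r_n = 65.51 kips; interior l_c = 2.625 − 0.8125 = 1.812 → r_n = 73.12 kips.
  R_n,bearing = 1·65.51 + 3·73.12 = 284.9 kips → 0.75 × 284.9 = 214 kips.
Bolt shear governs: 90.1 kips.

90.1 kips (bolt shear governs)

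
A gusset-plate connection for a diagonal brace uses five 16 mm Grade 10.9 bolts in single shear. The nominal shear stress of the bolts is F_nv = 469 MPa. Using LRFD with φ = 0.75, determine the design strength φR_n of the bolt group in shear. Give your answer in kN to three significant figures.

354 kN

A_b = π × 16² / 4 = 201.1 mm².
R_n = F_nv · A_b · n · n_s = 469 × 201.1 × 5 × 1 / 1000 = 471.5 kN.
Design strength φR_n = 0.75 × 471.5 = 354 kN.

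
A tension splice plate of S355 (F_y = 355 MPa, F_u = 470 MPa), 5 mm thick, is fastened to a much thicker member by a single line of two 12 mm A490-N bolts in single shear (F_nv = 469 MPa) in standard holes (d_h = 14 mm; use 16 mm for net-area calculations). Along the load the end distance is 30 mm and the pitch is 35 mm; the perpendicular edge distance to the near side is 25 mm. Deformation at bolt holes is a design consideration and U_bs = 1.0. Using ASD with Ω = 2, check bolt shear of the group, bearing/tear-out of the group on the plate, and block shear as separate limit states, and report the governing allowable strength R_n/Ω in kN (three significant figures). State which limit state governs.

Bolt shear: A_b = π·12²/4 = 113.1 mm²; R_n = 469 × 113.1 × 2 × 1 / 1000 = 106.1 kN → 106.1 / 2 = 53 kN.
Bearing: edge l_c = 23, r_n = 64.86 kN; interior l_c = 21, r_n = 59.22 kN; R_n = 64.86 + 1·59.22 = 124.1 kN → 62 kN.
Block shear: A_gv = 325, A_nv = 205, A_nt = 85 mm²; R_n = min(0.6F_uA_nv, 0.6F_yA_gv) + U_bs·F_u·A_nt = 97.76 kN → 48.9 kN.
Block shear governs: 48.9 kN.

48.9 kN (block shear governs)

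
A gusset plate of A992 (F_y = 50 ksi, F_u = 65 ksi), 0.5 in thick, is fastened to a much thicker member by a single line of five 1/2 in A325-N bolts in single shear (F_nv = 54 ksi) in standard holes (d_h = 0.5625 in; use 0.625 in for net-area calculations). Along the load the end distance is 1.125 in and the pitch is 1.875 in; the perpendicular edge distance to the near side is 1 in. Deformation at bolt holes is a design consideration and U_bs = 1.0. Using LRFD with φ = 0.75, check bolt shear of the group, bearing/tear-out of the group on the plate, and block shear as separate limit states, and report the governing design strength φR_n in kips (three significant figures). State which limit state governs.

39.8 kips (bolt shear governs)

Bolt shear: A_b = π·0.5²/4 = 0.1963 in²; R_n = 54 × 0.1963 × 5 × 1 = 53.01 kips → 0.75 × 53.01 = 39.8 kips.
Bearing: edge l_c = 0.8438, r_n = 32.91 kips; interior l_c = 1.312, r_n = 39 kips; R_n = 32.91 + 4·39 = 188.9 kips → 142 kips.
Block shear: A_gv = 4.312, A_nv = 2.906, A_nt = 0.3438 in²; R_n = min(0.6F_uA_nv, 0.6F_yA_gv) + U_bs·F_u·A_nt = 135.7 kips → 102 kips.
Bolt shear governs: 39.8 kips.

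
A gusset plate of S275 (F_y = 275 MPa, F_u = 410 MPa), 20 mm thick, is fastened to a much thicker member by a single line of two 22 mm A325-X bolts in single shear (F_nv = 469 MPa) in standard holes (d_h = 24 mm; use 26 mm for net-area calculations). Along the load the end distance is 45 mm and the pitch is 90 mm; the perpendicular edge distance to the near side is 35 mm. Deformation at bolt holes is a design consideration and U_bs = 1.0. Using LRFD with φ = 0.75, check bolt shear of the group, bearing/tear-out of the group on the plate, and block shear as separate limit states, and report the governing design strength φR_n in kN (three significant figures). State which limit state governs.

Bolt shear: A_b = π·22²/4 = 380.1 mm²; R_n = 469 × 380.1 × 2 × 1 / 1000 = 356.6 kN → 0.75 × 356.6 = 267 kN.
Bearing: edge l_c = 33, r_n = 324.7 kN; interior l_c = 66, r_n = 433 kN; R_n = 324.7 + 1·433 = 757.7 kN → 568 kN.
Block shear: A_gv = 2700, A_nv = 1920, A_nt = 440 mm²; R_n = min(0.6F_uA_nv, 0.6F_yA_gv) + U_bs·F_u·A_nt = 625.9 kN → 469 kN.
Bolt shear governs: 267 kN.

267 kN (bolt shear governs)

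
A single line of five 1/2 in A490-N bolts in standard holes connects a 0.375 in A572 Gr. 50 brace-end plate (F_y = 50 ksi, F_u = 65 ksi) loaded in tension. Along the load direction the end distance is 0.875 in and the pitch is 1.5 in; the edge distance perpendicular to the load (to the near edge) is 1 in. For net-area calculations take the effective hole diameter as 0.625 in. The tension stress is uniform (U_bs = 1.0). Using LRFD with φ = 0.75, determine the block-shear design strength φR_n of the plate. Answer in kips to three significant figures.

Shear plane L_v = 0.875 + 4·1.5 = 6.875 in; A_gv = 6.875 × 0.375 = 2.578 in².
A_nv = (6.875 − 4.5·0.625) × 0.375 = 1.523 in².
A_nt = (1 − 0.5·0.625) × 0.375 = 0.2578 in².
0.6 F_u A_nv = 59.41 kips; 0.6 F_y A_gv = 77.34 kips → shear rupture governs the shear term.
R_n = 59.41 + 1.0 × 65 × 0.2578 = 76.17 kips.
Design strength φR_n = 0.75 × 76.17 = 57.1 kips.

57.1 kips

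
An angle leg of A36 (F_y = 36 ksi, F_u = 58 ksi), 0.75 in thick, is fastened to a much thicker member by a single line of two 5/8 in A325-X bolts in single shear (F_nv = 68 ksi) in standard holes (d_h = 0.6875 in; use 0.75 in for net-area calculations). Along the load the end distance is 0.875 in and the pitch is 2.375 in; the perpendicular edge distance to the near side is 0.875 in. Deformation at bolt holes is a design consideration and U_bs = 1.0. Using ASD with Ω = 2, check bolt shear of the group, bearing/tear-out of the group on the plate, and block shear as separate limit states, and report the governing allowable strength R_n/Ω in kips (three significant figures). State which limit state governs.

20.9 kips (bolt shear governs)

Bolt shear: A_b = π·0.625²/4 = 0.3068 in²; R_n = 68 × 0.3068 × 2 × 1 = 41.72 kips → 41.72 / 2 = 20.9 kips.
Bearing: edge l_c = 0.5312, r_n = 27.73 kips; interior l_c = 1.688, r_n = 65.25 kips; R_n = 27.73 + 1·65.25 = 92.98 kips → 46.5 kips.
Block shear: A_gv = 2.438, A_nv = 1.594, A_nt = 0.375 in²; R_n = min(0.6F_uA_nv, 0.6F_yA_gv) + U_bs·F_u·A_nt = 74.4 kips → 37.2 kips.
Bolt shear governs: 20.9 kips.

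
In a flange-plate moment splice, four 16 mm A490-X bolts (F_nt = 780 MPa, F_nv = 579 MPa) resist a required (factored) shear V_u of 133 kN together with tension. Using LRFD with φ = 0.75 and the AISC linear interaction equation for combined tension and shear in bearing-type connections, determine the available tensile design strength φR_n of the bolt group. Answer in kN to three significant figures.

A_b = π·16²/4 = 201.1 mm²; f_rv = 133 × 1000 / (4 × 201.1) = 165.4 MPa.
F'_nt = 1.3 F_nt − (F_nt / φF_nv) f_rv = 1.3·780 − (780/(0.75·579))·165.4 = 717 MPa, capped at F_nt → F'_nt = 717 MPa.
R_n = F'_nt · A_b · n = 717 × 201.1 × 4 / 1000 = 576.6 kN.
Design strength φR_n = 0.75 × 576.6 = 432 kN.

432 kN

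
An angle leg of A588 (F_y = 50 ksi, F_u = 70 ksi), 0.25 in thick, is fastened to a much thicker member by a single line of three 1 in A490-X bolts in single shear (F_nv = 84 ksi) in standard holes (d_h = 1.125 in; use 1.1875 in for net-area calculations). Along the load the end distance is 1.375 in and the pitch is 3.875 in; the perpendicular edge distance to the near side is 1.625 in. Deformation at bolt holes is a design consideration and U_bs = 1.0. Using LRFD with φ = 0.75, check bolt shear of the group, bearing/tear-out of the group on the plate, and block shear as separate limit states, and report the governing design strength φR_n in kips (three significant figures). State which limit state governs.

62 kips (block shear governs)

Bolt shear: A_b = π·1²/4 = 0.7854 in²; R_n = 84 × 0.7854 × 3 × 1 = 197.9 kips → 0.75 × 197.9 = 148 kips.
Bearing: edge l_c = 0.8125, r_n = 17.06 kips; interior l_c = 2.75, r_n = 42 kips; R_n = 17.06 + 2·42 = 101.1 kips → 75.8 kips.
Block shear: A_gv = 2.281, A_nv = 1.539, A_nt = 0.2578 in²; R_n = min(0.6F_uA_nv, 0.6F_yA_gv) + U_bs·F_u·A_nt = 82.69 kips → 62 kips.
Block shear governs: 62 kips.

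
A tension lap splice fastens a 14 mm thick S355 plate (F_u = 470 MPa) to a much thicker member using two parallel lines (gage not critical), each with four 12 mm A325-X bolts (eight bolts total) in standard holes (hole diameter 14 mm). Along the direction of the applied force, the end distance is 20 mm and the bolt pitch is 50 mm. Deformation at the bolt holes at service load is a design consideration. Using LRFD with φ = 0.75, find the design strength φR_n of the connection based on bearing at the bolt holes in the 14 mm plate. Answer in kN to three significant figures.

Per bolt r_n = 1.2 l_c t F_u ≤ 2.4 d t F_u; upper limit = 2.4 × 12 × 14 × 470 / 1000 = 189.5 kN.
Edge bolt: l_c = 20 − 14/2 = 13 mm → 1.2 × 13 × 14 × 470 / 1000 = 102.6 → r_n = 102.6 kN.
Interior bolts: l_c = 50 − 14 = 36 mm → 1.2 × 36 × 14 × 470 / 1000 = 284.3 → r_n = 189.5 kN.
R_n = 2 × 102.6 + 6 × 189.5 = 1342 kN.
Design strength φR_n = 0.75 × 1342 = 1010 kN.

1010 kN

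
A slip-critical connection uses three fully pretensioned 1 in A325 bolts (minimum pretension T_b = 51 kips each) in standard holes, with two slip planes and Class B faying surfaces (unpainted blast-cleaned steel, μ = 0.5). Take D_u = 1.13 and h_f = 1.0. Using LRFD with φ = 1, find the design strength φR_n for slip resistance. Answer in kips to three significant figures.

R_n = μ · D_u · h_f · T_b · n_s · n_b = 0.5 × 1.13 × 1.0 × 51 × 2 × 3 = 172.9 kips.
Design strength φR_n = 1 × 172.9 = 173 kips.

173 kips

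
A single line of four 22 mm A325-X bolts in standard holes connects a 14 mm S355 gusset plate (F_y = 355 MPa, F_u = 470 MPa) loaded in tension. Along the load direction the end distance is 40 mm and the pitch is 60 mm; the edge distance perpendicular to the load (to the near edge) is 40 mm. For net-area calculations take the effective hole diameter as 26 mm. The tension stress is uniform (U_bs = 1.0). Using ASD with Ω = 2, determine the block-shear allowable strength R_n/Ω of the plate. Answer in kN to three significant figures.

343 kN

Shear plane L_v = 40 + 3·60 = 220 mm; A_gv = 220 × 14 = 3080 mm².
A_nv = (220 − 3.5·26) × 14 = 1806 mm².
A_nt = (40 − 0.5·26) × 14 = 378 mm².
0.6 F_u A_nv = 509.3 kN; 0.6 F_y A_gv = 656 kN → shear rupture governs the shear term.
R_n = 509.3 + 1.0 × 470 × 378 / 1000 = 687 kN.
Allowable strength R_n/Ω = 687 / 2 = 343 kN.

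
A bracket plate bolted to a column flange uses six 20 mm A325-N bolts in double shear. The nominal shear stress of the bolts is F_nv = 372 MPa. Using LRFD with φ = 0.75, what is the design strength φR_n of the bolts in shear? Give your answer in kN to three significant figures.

A_b = π × 20² / 4 = 314.2 mm².
R_n = F_nv · A_b · n · n_s = 372 × 314.2 × 6 × 2 / 1000 = 1402 kN.
Design strength φR_n = 0.75 × 1402 = 1050 kN.

1050 kN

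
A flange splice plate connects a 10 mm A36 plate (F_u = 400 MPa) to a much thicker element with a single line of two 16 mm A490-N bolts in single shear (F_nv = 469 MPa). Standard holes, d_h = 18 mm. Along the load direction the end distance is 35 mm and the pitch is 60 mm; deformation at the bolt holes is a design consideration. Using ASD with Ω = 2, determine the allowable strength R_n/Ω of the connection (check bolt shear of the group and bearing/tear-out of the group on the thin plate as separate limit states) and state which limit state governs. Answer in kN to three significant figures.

94.3 kN (bolt shear governs)

Bolt shear: A_b = π·16²/4 = 201.1 mm²; R_n = 469 × 201.1 × 2 × 1 / 1000 = 188.6 kN → 188.6 / 2 = 94.3 kN.
Bearing (1.2 l_c t F_u ≤ 2.4 d t F_u): upper limit = 2.4·16·10·400 / 1000 = 153.6 kN.
  Edge l_c = 35 − 18/2 = 26 → r_n = 124.8 kN; interior l_c = 60 − 18 = 42 → r_n = 153.6 kN.
  R_n,bearing = 1·124.8 + 1·153.6 = 278.4 kN → 278.4 / 2 = 139 kN.
Bolt shear governs: 94.3 kN.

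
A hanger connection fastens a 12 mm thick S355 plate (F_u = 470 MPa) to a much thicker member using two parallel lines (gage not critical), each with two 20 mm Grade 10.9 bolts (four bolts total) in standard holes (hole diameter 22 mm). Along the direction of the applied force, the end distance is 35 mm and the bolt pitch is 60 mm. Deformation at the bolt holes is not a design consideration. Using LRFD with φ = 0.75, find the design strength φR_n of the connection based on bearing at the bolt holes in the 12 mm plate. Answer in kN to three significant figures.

Per bolt r_n = 1.5 l_c t F_u ≤ 3.0 d t F_u; upper limit = 3.0 × 20 × 12 × 470 / 1000 = 338.4 kN.
Edge bolt: l_c = 35 − 22/2 = 24 mm → 1.5 × 24 × 12 × 470 / 1000 = 203 → r_n = 203 kN.
Interior bolts: l_c = 60 − 22 = 38 mm → 1.5 × 38 × 12 × 470 / 1000 = 321.5 → r_n = 321.5 kN.
R_n = 2 × 203 + 2 × 321.5 = 1049 kN.
Design strength φR_n = 0.75 × 1049 = 787 kN.

787 kN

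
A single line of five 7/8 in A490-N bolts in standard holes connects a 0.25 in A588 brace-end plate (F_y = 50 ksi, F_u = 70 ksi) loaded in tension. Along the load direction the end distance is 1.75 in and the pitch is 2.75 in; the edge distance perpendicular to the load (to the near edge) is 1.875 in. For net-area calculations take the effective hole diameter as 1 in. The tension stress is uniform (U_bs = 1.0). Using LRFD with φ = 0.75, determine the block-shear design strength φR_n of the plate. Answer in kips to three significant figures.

Shear plane L_v = 1.75 + 4·2.75 = 12.75 in; A_gv = 12.75 × 0.25 = 3.188 in².
A_nv = (12.75 − 4.5·1) × 0.25 = 2.062 in².
A_nt = (1.875 − 0.5·1) × 0.25 = 0.3438 in².
0.6 F_u A_nv = 86.62 kips; 0.6 F_y A_gv = 95.62 kips → shear rupture governs the shear term.
R_n = 86.62 + 1.0 × 70 × 0.3438 = 110.7 kips.
Design strength φR_n = 0.75 × 110.7 = 83 kips.

83 kips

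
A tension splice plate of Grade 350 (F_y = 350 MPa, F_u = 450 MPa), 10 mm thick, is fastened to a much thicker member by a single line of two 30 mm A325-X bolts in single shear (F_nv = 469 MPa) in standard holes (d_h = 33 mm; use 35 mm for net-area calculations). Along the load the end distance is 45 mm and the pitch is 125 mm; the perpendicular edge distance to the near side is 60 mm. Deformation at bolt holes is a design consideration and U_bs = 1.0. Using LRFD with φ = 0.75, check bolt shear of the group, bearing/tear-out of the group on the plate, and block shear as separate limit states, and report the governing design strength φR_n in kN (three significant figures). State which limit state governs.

Bolt shear: A_b = π·30²/4 = 706.9 mm²; R_n = 469 × 706.9 × 2 × 1 / 1000 = 663 kN → 0.75 × 663 = 497 kN.
Bearing: edge l_c = 28.5, r_n = 153.9 kN; interior l_c = 92, r_n = 324 kN; R_n = 153.9 + 1·324 = 477.9 kN → 358 kN.
Block shear: A_gv = 1700, A_nv = 1175, A_nt = 425 mm²; R_n = min(0.6F_uA_nv, 0.6F_yA_gv) + U_bs·F_u·A_nt = 508.5 kN → 381 kN.
Bearing governs: 358 kN.

358 kN (bearing governs)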